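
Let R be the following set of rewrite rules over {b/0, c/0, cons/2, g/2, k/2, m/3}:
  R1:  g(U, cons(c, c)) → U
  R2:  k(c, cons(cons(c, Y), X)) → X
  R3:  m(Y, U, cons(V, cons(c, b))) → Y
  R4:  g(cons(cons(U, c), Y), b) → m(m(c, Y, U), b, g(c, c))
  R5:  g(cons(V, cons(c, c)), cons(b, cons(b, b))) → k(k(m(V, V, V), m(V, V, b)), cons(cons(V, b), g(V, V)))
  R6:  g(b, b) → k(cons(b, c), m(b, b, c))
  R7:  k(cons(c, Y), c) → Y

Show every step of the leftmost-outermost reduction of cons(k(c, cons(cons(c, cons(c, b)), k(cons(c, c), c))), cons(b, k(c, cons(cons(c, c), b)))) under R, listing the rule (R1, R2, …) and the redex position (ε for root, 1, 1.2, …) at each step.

1. cons(k(c, cons(cons(c, cons(c, b)), k(cons(c, c), c))), cons(b, k(c, cons(cons(c, c), b))))  →  cons(k(cons(c, c), c), cons(b, k(c, cons(cons(c, c), b))))   [R2 at 1]
2. cons(k(cons(c, c), c), cons(b, k(c, cons(cons(c, c), b))))  →  cons(c, cons(b, k(c, cons(cons(c, c), b))))   [R7 at 1]
3. cons(c, cons(b, k(c, cons(cons(c, c), b))))  →  cons(c, cons(b, b))   [R2 at 2.2]

cons(c, cons(b, b))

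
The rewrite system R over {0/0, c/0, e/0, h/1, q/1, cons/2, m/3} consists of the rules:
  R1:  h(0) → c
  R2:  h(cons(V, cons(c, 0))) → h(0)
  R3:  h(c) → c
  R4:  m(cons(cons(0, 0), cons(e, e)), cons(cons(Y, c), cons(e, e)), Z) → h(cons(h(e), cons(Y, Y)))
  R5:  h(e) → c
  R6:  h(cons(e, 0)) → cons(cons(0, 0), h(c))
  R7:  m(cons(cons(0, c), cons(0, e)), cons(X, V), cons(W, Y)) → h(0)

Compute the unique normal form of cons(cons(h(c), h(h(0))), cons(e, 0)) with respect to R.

1. cons(cons(h(c), h(h(0))), cons(e, 0))  →  cons(cons(c, h(h(0))), cons(e, 0))   [R3 at 1.1]
2. cons(cons(c, h(h(0))), cons(e, 0))  →  cons(cons(c, h(c)), cons(e, 0))   [R1 at 1.2.1]
3. cons(cons(c, h(c)), cons(e, 0))  →  cons(cons(c, c), cons(e, 0))   [R3 at 1.2]

cons(cons(c, c), cons(e, 0))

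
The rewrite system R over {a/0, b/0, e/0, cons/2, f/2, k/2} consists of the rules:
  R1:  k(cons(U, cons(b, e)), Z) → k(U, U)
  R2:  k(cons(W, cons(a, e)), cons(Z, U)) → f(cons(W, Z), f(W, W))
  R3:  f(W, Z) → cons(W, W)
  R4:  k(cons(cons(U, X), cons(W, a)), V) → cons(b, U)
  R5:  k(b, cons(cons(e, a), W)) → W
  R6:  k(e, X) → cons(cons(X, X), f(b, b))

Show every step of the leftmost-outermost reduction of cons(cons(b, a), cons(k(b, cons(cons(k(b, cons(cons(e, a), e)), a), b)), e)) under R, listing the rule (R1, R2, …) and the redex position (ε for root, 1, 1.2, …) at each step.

cons(cons(b, a), cons(b, e))

1. cons(cons(b, a), cons(k(b, cons(cons(k(b, cons(cons(e, a), e)), a), b)), e))  →  cons(cons(b, a), cons(k(b, cons(cons(e, a), b)), e))   [R5 at 2.1.2.1.1]
2. cons(cons(b, a), cons(k(b, cons(cons(e, a), b)), e))  →  cons(cons(b, a), cons(b, e))   [R5 at 2.1]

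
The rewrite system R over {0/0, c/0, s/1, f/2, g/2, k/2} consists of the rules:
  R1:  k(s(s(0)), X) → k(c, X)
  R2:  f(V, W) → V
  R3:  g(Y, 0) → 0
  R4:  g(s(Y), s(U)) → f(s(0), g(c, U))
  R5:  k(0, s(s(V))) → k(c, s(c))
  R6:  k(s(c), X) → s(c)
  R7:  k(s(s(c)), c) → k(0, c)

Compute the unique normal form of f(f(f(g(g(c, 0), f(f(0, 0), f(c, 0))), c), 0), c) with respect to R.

1. f(f(f(g(g(c, 0), f(f(0, 0), f(c, 0))), c), 0), c)  →  f(f(g(g(c, 0), f(f(0, 0), f(c, 0))), c), 0)   [R2 at ε]
2. f(f(g(g(c, 0), f(f(0, 0), f(c, 0))), c), 0)  →  f(g(g(c, 0), f(f(0, 0), f(c, 0))), c)   [R2 at ε]
3. f(g(g(c, 0), f(f(0, 0), f(c, 0))), c)  →  g(g(c, 0), f(f(0, 0), f(c, 0)))   [R2 at ε]
4. g(g(c, 0), f(f(0, 0), f(c, 0)))  →  g(0, f(f(0, 0), f(c, 0)))   [R3 at 1]
5. g(0, f(f(0, 0), f(c, 0)))  →  g(0, f(0, 0))   [R2 at 2]
6. g(0, f(0, 0))  →  g(0, 0)   [R2 at 2]
7. g(0, 0)  →  0   [R3 at ε]

0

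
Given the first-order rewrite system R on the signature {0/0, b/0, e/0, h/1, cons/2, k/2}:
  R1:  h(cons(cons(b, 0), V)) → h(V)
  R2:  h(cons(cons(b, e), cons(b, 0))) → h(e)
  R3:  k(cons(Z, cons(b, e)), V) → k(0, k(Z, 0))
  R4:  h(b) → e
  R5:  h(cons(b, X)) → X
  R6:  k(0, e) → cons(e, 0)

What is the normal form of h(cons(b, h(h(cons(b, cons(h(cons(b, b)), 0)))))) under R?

1. h(cons(b, h(h(cons(b, cons(h(cons(b, b)), 0))))))  →  h(h(cons(b, cons(h(cons(b, b)), 0))))   [R5 at ε]
2. h(h(cons(b, cons(h(cons(b, b)), 0))))  →  h(cons(h(cons(b, b)), 0))   [R5 at 1]
3. h(cons(h(cons(b, b)), 0))  →  h(cons(b, 0))   [R5 at 1.1]
4. h(cons(b, 0))  →  0   [R5 at ε]

0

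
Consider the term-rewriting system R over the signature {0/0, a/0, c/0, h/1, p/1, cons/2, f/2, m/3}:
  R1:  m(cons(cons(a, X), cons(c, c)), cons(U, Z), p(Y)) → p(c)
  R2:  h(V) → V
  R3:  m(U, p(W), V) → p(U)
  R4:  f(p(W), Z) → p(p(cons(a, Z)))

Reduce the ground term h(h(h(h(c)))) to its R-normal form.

1. h(h(h(h(c))))  →  h(h(h(c)))   [R2 at ε]
2. h(h(h(c)))  →  h(h(c))   [R2 at ε]
3. h(h(c))  →  h(c)   [R2 at ε]
4. h(c)  →  c   [R2 at ε]

c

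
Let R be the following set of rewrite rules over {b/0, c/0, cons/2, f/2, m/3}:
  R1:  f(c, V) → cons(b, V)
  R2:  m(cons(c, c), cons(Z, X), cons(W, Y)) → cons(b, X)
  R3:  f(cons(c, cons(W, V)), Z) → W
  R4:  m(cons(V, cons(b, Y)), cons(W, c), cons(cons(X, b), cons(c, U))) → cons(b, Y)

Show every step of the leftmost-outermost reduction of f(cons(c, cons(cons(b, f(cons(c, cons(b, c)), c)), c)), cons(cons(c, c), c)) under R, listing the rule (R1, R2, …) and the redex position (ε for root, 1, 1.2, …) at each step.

1. f(cons(c, cons(cons(b, f(cons(c, cons(b, c)), c)), c)), cons(cons(c, c), c))  →  cons(b, f(cons(c, cons(b, c)), c))   [R3 at ε]
2. cons(b, f(cons(c, cons(b, c)), c))  →  cons(b, b)   [R3 at 2]

cons(b, b)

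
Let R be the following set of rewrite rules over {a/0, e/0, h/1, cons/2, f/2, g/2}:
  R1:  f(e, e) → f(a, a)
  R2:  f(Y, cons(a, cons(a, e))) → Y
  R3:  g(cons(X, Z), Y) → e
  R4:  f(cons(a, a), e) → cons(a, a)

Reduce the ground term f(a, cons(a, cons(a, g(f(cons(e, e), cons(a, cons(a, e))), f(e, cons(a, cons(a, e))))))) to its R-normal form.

a

1. f(a, cons(a, cons(a, g(f(cons(e, e), cons(a, cons(a, e))), f(e, cons(a, cons(a, e)))))))  →  f(a, cons(a, cons(a, g(cons(e, e), f(e, cons(a, cons(a, e)))))))   [R2 at 2.2.2.1]
2. f(a, cons(a, cons(a, g(cons(e, e), f(e, cons(a, cons(a, e)))))))  →  f(a, cons(a, cons(a, e)))   [R3 at 2.2.2]
3. f(a, cons(a, cons(a, e)))  →  a   [R2 at ε]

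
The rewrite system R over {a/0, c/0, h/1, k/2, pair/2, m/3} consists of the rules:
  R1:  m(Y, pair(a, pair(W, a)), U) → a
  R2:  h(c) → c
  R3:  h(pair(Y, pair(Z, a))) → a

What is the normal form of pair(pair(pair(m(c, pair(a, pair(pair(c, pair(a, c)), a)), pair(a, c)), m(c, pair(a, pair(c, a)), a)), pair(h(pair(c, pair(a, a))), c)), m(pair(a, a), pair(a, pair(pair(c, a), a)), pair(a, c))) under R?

pair(pair(pair(a, a), pair(a, c)), a)

1. pair(pair(pair(m(c, pair(a, pair(pair(c, pair(a, c)), a)), pair(a, c)), m(c, pair(a, pair(c, a)), a)), pair(h(pair(c, pair(a, a))), c)), m(pair(a, a), pair(a, pair(pair(c, a), a)), pair(a, c)))  →  pair(pair(pair(a, m(c, pair(a, pair(c, a)), a)), pair(h(pair(c, pair(a, a))), c)), m(pair(a, a), pair(a, pair(pair(c, a), a)), pair(a, c)))   [R1 at 1.1.1]
2. pair(pair(pair(a, m(c, pair(a, pair(c, a)), a)), pair(h(pair(c, pair(a, a))), c)), m(pair(a, a), pair(a, pair(pair(c, a), a)), pair(a, c)))  →  pair(pair(pair(a, a), pair(h(pair(c, pair(a, a))), c)), m(pair(a, a), pair(a, pair(pair(c, a), a)), pair(a, c)))   [R1 at 1.1.2]
3. pair(pair(pair(a, a), pair(h(pair(c, pair(a, a))), c)), m(pair(a, a), pair(a, pair(pair(c, a), a)), pair(a, c)))  →  pair(pair(pair(a, a), pair(a, c)), m(pair(a, a), pair(a, pair(pair(c, a), a)), pair(a, c)))   [R3 at 1.2.1]
4. pair(pair(pair(a, a), pair(a, c)), m(pair(a, a), pair(a, pair(pair(c, a), a)), pair(a, c)))  →  pair(pair(pair(a, a), pair(a, c)), a)   [R1 at 2]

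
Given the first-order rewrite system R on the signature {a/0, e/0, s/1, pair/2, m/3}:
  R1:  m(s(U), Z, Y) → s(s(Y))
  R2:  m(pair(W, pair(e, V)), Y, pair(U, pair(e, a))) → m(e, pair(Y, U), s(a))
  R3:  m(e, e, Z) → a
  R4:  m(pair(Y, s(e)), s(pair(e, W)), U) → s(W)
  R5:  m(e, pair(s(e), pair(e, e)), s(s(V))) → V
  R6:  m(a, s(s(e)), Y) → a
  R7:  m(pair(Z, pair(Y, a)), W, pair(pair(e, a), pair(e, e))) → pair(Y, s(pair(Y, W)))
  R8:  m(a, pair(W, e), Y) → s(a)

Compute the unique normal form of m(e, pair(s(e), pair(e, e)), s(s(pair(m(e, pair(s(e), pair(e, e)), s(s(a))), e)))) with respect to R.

pair(a, e)

1. m(e, pair(s(e), pair(e, e)), s(s(pair(m(e, pair(s(e), pair(e, e)), s(s(a))), e))))  →  pair(m(e, pair(s(e), pair(e, e)), s(s(a))), e)   [R5 at ε]
2. pair(m(e, pair(s(e), pair(e, e)), s(s(a))), e)  →  pair(a, e)   [R5 at 1]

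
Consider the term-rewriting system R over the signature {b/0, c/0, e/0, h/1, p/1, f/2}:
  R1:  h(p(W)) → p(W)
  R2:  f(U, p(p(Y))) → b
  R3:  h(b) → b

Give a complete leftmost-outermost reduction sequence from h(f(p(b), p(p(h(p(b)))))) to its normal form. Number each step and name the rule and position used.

1. h(f(p(b), p(p(h(p(b))))))  →  h(b)   [R2 at 1]
2. h(b)  →  b   [R3 at ε]

b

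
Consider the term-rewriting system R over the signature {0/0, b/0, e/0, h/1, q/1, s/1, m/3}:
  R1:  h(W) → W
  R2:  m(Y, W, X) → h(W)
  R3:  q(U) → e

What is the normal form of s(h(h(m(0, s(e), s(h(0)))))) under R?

1. s(h(h(m(0, s(e), s(h(0))))))  →  s(h(m(0, s(e), s(h(0)))))   [R1 at 1]
2. s(h(m(0, s(e), s(h(0)))))  →  s(m(0, s(e), s(h(0))))   [R1 at 1]
3. s(m(0, s(e), s(h(0))))  →  s(h(s(e)))   [R2 at 1]
4. s(h(s(e)))  →  s(s(e))   [R1 at 1]

s(s(e))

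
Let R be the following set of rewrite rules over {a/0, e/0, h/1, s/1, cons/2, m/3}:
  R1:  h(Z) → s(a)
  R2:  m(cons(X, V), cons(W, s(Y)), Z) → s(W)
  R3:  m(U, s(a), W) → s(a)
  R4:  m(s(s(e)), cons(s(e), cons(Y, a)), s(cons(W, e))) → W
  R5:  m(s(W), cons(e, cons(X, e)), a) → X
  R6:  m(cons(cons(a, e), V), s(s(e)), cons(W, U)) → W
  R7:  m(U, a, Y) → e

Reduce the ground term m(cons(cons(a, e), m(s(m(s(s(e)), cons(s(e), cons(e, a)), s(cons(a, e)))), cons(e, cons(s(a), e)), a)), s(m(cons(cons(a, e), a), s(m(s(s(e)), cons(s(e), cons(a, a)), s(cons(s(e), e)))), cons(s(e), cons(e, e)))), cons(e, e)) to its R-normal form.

1. m(cons(cons(a, e), m(s(m(s(s(e)), cons(s(e), cons(e, a)), s(cons(a, e)))), cons(e, cons(s(a), e)), a)), s(m(cons(cons(a, e), a), s(m(s(s(e)), cons(s(e), cons(a, a)), s(cons(s(e), e)))), cons(s(e), cons(e, e)))), cons(e, e))  →  m(cons(cons(a, e), s(a)), s(m(cons(cons(a, e), a), s(m(s(s(e)), cons(s(e), cons(a, a)), s(cons(s(e), e)))), cons(s(e), cons(e, e)))), cons(e, e))   [R5 at 1.2]
2. m(cons(cons(a, e), s(a)), s(m(cons(cons(a, e), a), s(m(s(s(e)), cons(s(e), cons(a, a)), s(cons(s(e), e)))), cons(s(e), cons(e, e)))), cons(e, e))  →  m(cons(cons(a, e), s(a)), s(m(cons(cons(a, e), a), s(s(e)), cons(s(e), cons(e, e)))), cons(e, e))   [R4 at 2.1.2.1]
3. m(cons(cons(a, e), s(a)), s(m(cons(cons(a, e), a), s(s(e)), cons(s(e), cons(e, e)))), cons(e, e))  →  m(cons(cons(a, e), s(a)), s(s(e)), cons(e, e))   [R6 at 2.1]
4. m(cons(cons(a, e), s(a)), s(s(e)), cons(e, e))  →  e   [R6 at ε]

e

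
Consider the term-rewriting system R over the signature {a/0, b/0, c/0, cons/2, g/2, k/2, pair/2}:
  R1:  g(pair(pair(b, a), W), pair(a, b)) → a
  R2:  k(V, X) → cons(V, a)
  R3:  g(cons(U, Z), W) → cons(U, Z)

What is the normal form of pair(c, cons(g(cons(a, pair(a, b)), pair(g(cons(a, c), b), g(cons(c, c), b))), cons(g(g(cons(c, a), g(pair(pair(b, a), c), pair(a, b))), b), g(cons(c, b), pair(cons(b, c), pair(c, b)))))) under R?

1. pair(c, cons(g(cons(a, pair(a, b)), pair(g(cons(a, c), b), g(cons(c, c), b))), cons(g(g(cons(c, a), g(pair(pair(b, a), c), pair(a, b))), b), g(cons(c, b), pair(cons(b, c), pair(c, b))))))  →  pair(c, cons(cons(a, pair(a, b)), cons(g(g(cons(c, a), g(pair(pair(b, a), c), pair(a, b))), b), g(cons(c, b), pair(cons(b, c), pair(c, b))))))   [R3 at 2.1]
2. pair(c, cons(cons(a, pair(a, b)), cons(g(g(cons(c, a), g(pair(pair(b, a), c), pair(a, b))), b), g(cons(c, b), pair(cons(b, c), pair(c, b))))))  →  pair(c, cons(cons(a, pair(a, b)), cons(g(cons(c, a), b), g(cons(c, b), pair(cons(b, c), pair(c, b))))))   [R3 at 2.2.1.1]
3. pair(c, cons(cons(a, pair(a, b)), cons(g(cons(c, a), b), g(cons(c, b), pair(cons(b, c), pair(c, b))))))  →  pair(c, cons(cons(a, pair(a, b)), cons(cons(c, a), g(cons(c, b), pair(cons(b, c), pair(c, b))))))   [R3 at 2.2.1]
4. pair(c, cons(cons(a, pair(a, b)), cons(cons(c, a), g(cons(c, b), pair(cons(b, c), pair(c, b))))))  →  pair(c, cons(cons(a, pair(a, b)), cons(cons(c, a), cons(c, b))))   [R3 at 2.2.2]

pair(c, cons(cons(a, pair(a, b)), cons(cons(c, a), cons(c, b))))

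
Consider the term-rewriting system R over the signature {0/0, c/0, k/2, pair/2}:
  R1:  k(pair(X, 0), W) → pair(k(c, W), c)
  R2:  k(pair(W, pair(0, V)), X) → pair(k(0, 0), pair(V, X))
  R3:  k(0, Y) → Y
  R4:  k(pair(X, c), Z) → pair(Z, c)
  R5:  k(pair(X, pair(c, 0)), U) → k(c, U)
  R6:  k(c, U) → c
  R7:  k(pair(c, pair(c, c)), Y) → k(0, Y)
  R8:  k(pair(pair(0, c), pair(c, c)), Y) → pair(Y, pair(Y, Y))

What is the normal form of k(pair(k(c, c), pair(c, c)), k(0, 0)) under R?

1. k(pair(k(c, c), pair(c, c)), k(0, 0))  →  k(pair(c, pair(c, c)), k(0, 0))   [R6 at 1.1]
2. k(pair(c, pair(c, c)), k(0, 0))  →  k(0, k(0, 0))   [R7 at ε]
3. k(0, k(0, 0))  →  k(0, 0)   [R3 at ε]
4. k(0, 0)  →  0   [R3 at ε]

0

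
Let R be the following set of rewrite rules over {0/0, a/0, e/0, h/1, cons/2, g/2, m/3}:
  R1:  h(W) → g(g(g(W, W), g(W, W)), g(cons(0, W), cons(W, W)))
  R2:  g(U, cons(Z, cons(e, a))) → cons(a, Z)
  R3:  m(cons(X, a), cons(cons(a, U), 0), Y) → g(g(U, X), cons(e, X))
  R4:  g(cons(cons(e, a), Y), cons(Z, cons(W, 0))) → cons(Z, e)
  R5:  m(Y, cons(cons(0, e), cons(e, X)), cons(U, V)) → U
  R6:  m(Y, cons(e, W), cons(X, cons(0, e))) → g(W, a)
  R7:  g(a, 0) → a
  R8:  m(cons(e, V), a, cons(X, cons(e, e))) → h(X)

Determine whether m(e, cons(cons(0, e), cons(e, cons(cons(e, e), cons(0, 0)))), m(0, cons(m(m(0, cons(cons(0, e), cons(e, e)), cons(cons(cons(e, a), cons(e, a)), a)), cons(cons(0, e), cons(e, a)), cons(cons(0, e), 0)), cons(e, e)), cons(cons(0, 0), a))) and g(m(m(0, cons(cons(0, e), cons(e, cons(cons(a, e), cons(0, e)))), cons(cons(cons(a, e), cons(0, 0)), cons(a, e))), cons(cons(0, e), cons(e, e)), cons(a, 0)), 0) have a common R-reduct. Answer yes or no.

Reduce t₁ = m(e, cons(cons(0, e), cons(e, cons(cons(e, e), cons(0, 0)))), m(0, cons(m(m(0, cons(cons(0, e), cons(e, e)), cons(cons(cons(e, a), cons(e, a)), a)), cons(cons(0, e), cons(e, a)), cons(cons(0, e), 0)), cons(e, e)), cons(cons(0, 0), a))):
1. m(e, cons(cons(0, e), cons(e, cons(cons(e, e), cons(0, 0)))), m(0, cons(m(m(0, cons(cons(0, e), cons(e, e)), cons(cons(cons(e, a), cons(e, a)), a)), cons(cons(0, e), cons(e, a)), cons(cons(0, e), 0)), cons(e, e)), cons(cons(0, 0), a)))  →  m(e, cons(cons(0, e), cons(e, cons(cons(e, e), cons(0, 0)))), m(0, cons(cons(0, e), cons(e, e)), cons(cons(0, 0), a)))   [R5 at 3.2.1]
2. m(e, cons(cons(0, e), cons(e, cons(cons(e, e), cons(0, 0)))), m(0, cons(cons(0, e), cons(e, e)), cons(cons(0, 0), a)))  →  m(e, cons(cons(0, e), cons(e, cons(cons(e, e), cons(0, 0)))), cons(0, 0))   [R5 at 3]
3. m(e, cons(cons(0, e), cons(e, cons(cons(e, e), cons(0, 0)))), cons(0, 0))  →  0   [R5 at ε]

Reduce t₂ = g(m(m(0, cons(cons(0, e), cons(e, cons(cons(a, e), cons(0, e)))), cons(cons(cons(a, e), cons(0, 0)), cons(a, e))), cons(cons(0, e), cons(e, e)), cons(a, 0)), 0):
1. g(m(m(0, cons(cons(0, e), cons(e, cons(cons(a, e), cons(0, e)))), cons(cons(cons(a, e), cons(0, 0)), cons(a, e))), cons(cons(0, e), cons(e, e)), cons(a, 0)), 0)  →  g(a, 0)   [R5 at 1]
2. g(a, 0)  →  a   [R7 at ε]

no — NF(t₁) = 0, NF(t₂) = a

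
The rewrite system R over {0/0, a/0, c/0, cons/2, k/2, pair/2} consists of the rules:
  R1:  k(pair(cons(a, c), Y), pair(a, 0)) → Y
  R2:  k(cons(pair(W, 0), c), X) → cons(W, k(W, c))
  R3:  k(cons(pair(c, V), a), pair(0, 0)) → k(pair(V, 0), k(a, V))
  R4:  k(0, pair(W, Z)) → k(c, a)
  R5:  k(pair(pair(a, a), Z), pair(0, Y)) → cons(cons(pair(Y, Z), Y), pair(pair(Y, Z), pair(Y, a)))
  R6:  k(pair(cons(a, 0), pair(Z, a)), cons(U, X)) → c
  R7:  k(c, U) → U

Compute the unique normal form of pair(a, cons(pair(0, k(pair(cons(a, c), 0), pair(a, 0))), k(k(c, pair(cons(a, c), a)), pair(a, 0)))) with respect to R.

pair(a, cons(pair(0, 0), a))

1. pair(a, cons(pair(0, k(pair(cons(a, c), 0), pair(a, 0))), k(k(c, pair(cons(a, c), a)), pair(a, 0))))  →  pair(a, cons(pair(0, 0), k(k(c, pair(cons(a, c), a)), pair(a, 0))))   [R1 at 2.1.2]
2. pair(a, cons(pair(0, 0), k(k(c, pair(cons(a, c), a)), pair(a, 0))))  →  pair(a, cons(pair(0, 0), k(pair(cons(a, c), a), pair(a, 0))))   [R7 at 2.2.1]
3. pair(a, cons(pair(0, 0), k(pair(cons(a, c), a), pair(a, 0))))  →  pair(a, cons(pair(0, 0), a))   [R1 at 2.2]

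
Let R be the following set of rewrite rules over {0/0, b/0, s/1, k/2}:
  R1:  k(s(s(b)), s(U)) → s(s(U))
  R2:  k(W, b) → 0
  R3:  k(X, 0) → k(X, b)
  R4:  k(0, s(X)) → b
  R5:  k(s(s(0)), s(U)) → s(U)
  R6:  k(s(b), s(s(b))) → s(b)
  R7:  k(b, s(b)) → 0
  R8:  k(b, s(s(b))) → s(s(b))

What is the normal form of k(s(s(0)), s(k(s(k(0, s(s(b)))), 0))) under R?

1. k(s(s(0)), s(k(s(k(0, s(s(b)))), 0)))  →  s(k(s(k(0, s(s(b)))), 0))   [R5 at ε]
2. s(k(s(k(0, s(s(b)))), 0))  →  s(k(s(k(0, s(s(b)))), b))   [R3 at 1]
3. s(k(s(k(0, s(s(b)))), b))  →  s(0)   [R2 at 1]

s(0)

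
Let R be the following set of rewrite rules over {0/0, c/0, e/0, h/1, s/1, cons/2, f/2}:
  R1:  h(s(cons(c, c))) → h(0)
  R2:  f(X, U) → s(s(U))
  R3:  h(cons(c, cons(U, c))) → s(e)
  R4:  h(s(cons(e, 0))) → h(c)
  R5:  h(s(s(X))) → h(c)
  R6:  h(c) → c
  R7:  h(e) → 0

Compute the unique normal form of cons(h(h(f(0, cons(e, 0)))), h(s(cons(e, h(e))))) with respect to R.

1. cons(h(h(f(0, cons(e, 0)))), h(s(cons(e, h(e)))))  →  cons(h(h(s(s(cons(e, 0))))), h(s(cons(e, h(e)))))   [R2 at 1.1.1]
2. cons(h(h(s(s(cons(e, 0))))), h(s(cons(e, h(e)))))  →  cons(h(h(c)), h(s(cons(e, h(e)))))   [R5 at 1.1]
3. cons(h(h(c)), h(s(cons(e, h(e)))))  →  cons(h(c), h(s(cons(e, h(e)))))   [R6 at 1.1]
4. cons(h(c), h(s(cons(e, h(e)))))  →  cons(c, h(s(cons(e, h(e)))))   [R6 at 1]
5. cons(c, h(s(cons(e, h(e)))))  →  cons(c, h(s(cons(e, 0))))   [R7 at 2.1.1.2]
6. cons(c, h(s(cons(e, 0))))  →  cons(c, h(c))   [R4 at 2]
7. cons(c, h(c))  →  cons(c, c)   [R6 at 2]

cons(c, c)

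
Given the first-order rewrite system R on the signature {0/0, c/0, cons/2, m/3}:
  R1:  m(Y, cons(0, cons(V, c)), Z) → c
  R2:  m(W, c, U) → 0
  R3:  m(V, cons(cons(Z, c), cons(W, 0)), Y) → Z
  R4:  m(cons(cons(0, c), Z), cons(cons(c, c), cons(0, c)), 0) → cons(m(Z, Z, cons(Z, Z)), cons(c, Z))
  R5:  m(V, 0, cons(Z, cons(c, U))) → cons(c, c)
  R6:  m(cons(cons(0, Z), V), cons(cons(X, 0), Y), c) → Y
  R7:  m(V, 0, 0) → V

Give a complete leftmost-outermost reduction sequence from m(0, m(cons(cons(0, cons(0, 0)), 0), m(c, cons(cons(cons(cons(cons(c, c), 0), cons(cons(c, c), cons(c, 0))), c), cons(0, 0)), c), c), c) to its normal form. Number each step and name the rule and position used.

c

1. m(0, m(cons(cons(0, cons(0, 0)), 0), m(c, cons(cons(cons(cons(cons(c, c), 0), cons(cons(c, c), cons(c, 0))), c), cons(0, 0)), c), c), c)  →  m(0, m(cons(cons(0, cons(0, 0)), 0), cons(cons(cons(c, c), 0), cons(cons(c, c), cons(c, 0))), c), c)   [R3 at 2.2]
2. m(0, m(cons(cons(0, cons(0, 0)), 0), cons(cons(cons(c, c), 0), cons(cons(c, c), cons(c, 0))), c), c)  →  m(0, cons(cons(c, c), cons(c, 0)), c)   [R6 at 2]
3. m(0, cons(cons(c, c), cons(c, 0)), c)  →  c   [R3 at ε]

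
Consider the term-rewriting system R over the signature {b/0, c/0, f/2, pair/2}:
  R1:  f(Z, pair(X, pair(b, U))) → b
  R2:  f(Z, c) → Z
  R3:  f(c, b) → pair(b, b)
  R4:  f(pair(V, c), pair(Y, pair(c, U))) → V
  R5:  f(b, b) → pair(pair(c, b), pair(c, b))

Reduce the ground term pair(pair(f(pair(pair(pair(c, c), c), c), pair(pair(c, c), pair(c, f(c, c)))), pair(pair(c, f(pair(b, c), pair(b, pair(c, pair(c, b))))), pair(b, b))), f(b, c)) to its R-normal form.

pair(pair(pair(pair(c, c), c), pair(pair(c, b), pair(b, b))), b)

1. pair(pair(f(pair(pair(pair(c, c), c), c), pair(pair(c, c), pair(c, f(c, c)))), pair(pair(c, f(pair(b, c), pair(b, pair(c, pair(c, b))))), pair(b, b))), f(b, c))  →  pair(pair(pair(pair(c, c), c), pair(pair(c, f(pair(b, c), pair(b, pair(c, pair(c, b))))), pair(b, b))), f(b, c))   [R4 at 1.1]
2. pair(pair(pair(pair(c, c), c), pair(pair(c, f(pair(b, c), pair(b, pair(c, pair(c, b))))), pair(b, b))), f(b, c))  →  pair(pair(pair(pair(c, c), c), pair(pair(c, b), pair(b, b))), f(b, c))   [R4 at 1.2.1.2]
3. pair(pair(pair(pair(c, c), c), pair(pair(c, b), pair(b, b))), f(b, c))  →  pair(pair(pair(pair(c, c), c), pair(pair(c, b), pair(b, b))), b)   [R2 at 2]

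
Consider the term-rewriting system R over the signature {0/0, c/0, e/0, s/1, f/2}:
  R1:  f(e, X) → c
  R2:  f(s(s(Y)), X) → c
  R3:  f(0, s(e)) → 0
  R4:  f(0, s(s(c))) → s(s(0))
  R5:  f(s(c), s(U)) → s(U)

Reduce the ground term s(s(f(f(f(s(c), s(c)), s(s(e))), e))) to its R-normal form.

1. s(s(f(f(f(s(c), s(c)), s(s(e))), e)))  →  s(s(f(f(s(c), s(s(e))), e)))   [R5 at 1.1.1.1]
2. s(s(f(f(s(c), s(s(e))), e)))  →  s(s(f(s(s(e)), e)))   [R5 at 1.1.1]
3. s(s(f(s(s(e)), e)))  →  s(s(c))   [R2 at 1.1]

s(s(c))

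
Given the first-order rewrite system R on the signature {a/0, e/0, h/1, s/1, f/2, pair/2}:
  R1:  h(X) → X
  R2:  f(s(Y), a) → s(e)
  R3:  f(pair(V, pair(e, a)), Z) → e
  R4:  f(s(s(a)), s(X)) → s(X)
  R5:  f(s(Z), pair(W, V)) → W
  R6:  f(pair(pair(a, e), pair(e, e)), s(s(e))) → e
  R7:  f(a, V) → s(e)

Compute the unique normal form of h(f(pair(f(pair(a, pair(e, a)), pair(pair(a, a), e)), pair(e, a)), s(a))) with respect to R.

e

1. h(f(pair(f(pair(a, pair(e, a)), pair(pair(a, a), e)), pair(e, a)), s(a)))  →  f(pair(f(pair(a, pair(e, a)), pair(pair(a, a), e)), pair(e, a)), s(a))   [R1 at ε]
2. f(pair(f(pair(a, pair(e, a)), pair(pair(a, a), e)), pair(e, a)), s(a))  →  e   [R3 at ε]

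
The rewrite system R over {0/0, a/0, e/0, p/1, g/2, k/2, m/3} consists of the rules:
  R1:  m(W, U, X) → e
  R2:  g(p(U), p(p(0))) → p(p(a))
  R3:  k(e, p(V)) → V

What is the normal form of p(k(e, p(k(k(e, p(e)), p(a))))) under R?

1. p(k(e, p(k(k(e, p(e)), p(a)))))  →  p(k(k(e, p(e)), p(a)))   [R3 at 1]
2. p(k(k(e, p(e)), p(a)))  →  p(k(e, p(a)))   [R3 at 1.1]
3. p(k(e, p(a)))  →  p(a)   [R3 at 1]

p(a)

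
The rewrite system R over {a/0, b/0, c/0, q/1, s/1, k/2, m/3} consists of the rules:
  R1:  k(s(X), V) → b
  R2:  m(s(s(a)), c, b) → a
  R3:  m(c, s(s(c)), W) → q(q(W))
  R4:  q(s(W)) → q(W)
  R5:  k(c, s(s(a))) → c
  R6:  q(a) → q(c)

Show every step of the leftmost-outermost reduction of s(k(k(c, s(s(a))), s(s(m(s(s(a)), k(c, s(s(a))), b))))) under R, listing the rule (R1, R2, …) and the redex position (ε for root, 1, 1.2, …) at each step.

s(c)

1. s(k(k(c, s(s(a))), s(s(m(s(s(a)), k(c, s(s(a))), b)))))  →  s(k(c, s(s(m(s(s(a)), k(c, s(s(a))), b)))))   [R5 at 1.1]
2. s(k(c, s(s(m(s(s(a)), k(c, s(s(a))), b)))))  →  s(k(c, s(s(m(s(s(a)), c, b)))))   [R5 at 1.2.1.1.2]
3. s(k(c, s(s(m(s(s(a)), c, b)))))  →  s(k(c, s(s(a))))   [R2 at 1.2.1.1]
4. s(k(c, s(s(a))))  →  s(c)   [R5 at 1]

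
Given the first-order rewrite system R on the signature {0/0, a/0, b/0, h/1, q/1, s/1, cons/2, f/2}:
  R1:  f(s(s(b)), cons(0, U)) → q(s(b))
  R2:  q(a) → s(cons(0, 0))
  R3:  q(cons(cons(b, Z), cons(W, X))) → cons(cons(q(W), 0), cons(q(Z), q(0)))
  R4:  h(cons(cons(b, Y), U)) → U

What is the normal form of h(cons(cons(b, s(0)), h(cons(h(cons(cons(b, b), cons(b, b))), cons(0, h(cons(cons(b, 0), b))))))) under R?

cons(0, b)

1. h(cons(cons(b, s(0)), h(cons(h(cons(cons(b, b), cons(b, b))), cons(0, h(cons(cons(b, 0), b)))))))  →  h(cons(h(cons(cons(b, b), cons(b, b))), cons(0, h(cons(cons(b, 0), b)))))   [R4 at ε]
2. h(cons(h(cons(cons(b, b), cons(b, b))), cons(0, h(cons(cons(b, 0), b)))))  →  h(cons(cons(b, b), cons(0, h(cons(cons(b, 0), b)))))   [R4 at 1.1]
3. h(cons(cons(b, b), cons(0, h(cons(cons(b, 0), b)))))  →  cons(0, h(cons(cons(b, 0), b)))   [R4 at ε]
4. cons(0, h(cons(cons(b, 0), b)))  →  cons(0, b)   [R4 at 2]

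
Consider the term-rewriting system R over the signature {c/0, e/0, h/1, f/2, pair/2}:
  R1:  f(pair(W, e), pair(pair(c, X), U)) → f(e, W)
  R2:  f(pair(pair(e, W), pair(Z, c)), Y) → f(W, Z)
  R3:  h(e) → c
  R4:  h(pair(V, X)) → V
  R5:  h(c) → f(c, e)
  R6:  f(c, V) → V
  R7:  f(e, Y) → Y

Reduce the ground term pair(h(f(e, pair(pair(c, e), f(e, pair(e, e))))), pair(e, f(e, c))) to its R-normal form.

pair(pair(c, e), pair(e, c))

1. pair(h(f(e, pair(pair(c, e), f(e, pair(e, e))))), pair(e, f(e, c)))  →  pair(h(pair(pair(c, e), f(e, pair(e, e)))), pair(e, f(e, c)))   [R7 at 1.1]
2. pair(h(pair(pair(c, e), f(e, pair(e, e)))), pair(e, f(e, c)))  →  pair(pair(c, e), pair(e, f(e, c)))   [R4 at 1]
3. pair(pair(c, e), pair(e, f(e, c)))  →  pair(pair(c, e), pair(e, c))   [R7 at 2.2]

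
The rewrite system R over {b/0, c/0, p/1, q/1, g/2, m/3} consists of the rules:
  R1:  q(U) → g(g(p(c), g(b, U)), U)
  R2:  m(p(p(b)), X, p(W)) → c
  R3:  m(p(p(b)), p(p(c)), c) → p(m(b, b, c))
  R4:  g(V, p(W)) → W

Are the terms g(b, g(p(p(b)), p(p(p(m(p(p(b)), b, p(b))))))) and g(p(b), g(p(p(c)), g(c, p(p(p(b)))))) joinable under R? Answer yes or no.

Reduce t₁ = g(b, g(p(p(b)), p(p(p(m(p(p(b)), b, p(b))))))):
1. g(b, g(p(p(b)), p(p(p(m(p(p(b)), b, p(b)))))))  →  g(b, p(p(m(p(p(b)), b, p(b)))))   [R4 at 2]
2. g(b, p(p(m(p(p(b)), b, p(b)))))  →  p(m(p(p(b)), b, p(b)))   [R4 at ε]
3. p(m(p(p(b)), b, p(b)))  →  p(c)   [R2 at 1]

Reduce t₂ = g(p(b), g(p(p(c)), g(c, p(p(p(b)))))):
1. g(p(b), g(p(p(c)), g(c, p(p(p(b))))))  →  g(p(b), g(p(p(c)), p(p(b))))   [R4 at 2.2]
2. g(p(b), g(p(p(c)), p(p(b))))  →  g(p(b), p(b))   [R4 at 2]
3. g(p(b), p(b))  →  b   [R4 at ε]

no — NF(t₁) = p(c), NF(t₂) = b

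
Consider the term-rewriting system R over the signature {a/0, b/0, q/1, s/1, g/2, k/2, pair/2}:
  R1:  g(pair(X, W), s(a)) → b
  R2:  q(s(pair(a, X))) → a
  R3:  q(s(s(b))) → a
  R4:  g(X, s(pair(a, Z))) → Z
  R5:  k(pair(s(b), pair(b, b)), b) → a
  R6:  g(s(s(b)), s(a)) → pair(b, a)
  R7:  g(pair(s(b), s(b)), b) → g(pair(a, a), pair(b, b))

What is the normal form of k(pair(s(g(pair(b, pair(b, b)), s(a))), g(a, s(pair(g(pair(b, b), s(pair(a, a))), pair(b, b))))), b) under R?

1. k(pair(s(g(pair(b, pair(b, b)), s(a))), g(a, s(pair(g(pair(b, b), s(pair(a, a))), pair(b, b))))), b)  →  k(pair(s(b), g(a, s(pair(g(pair(b, b), s(pair(a, a))), pair(b, b))))), b)   [R1 at 1.1.1]
2. k(pair(s(b), g(a, s(pair(g(pair(b, b), s(pair(a, a))), pair(b, b))))), b)  →  k(pair(s(b), g(a, s(pair(a, pair(b, b))))), b)   [R4 at 1.2.2.1.1]
3. k(pair(s(b), g(a, s(pair(a, pair(b, b))))), b)  →  k(pair(s(b), pair(b, b)), b)   [R4 at 1.2]
4. k(pair(s(b), pair(b, b)), b)  →  a   [R5 at ε]

a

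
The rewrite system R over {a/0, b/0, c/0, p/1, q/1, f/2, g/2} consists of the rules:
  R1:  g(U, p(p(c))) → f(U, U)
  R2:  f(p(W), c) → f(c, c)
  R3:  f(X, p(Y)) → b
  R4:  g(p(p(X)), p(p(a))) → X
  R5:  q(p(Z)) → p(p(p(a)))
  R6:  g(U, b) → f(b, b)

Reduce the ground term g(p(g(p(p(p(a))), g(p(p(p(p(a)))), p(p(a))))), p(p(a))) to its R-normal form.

a

1. g(p(g(p(p(p(a))), g(p(p(p(p(a)))), p(p(a))))), p(p(a)))  →  g(p(g(p(p(p(a))), p(p(a)))), p(p(a)))   [R4 at 1.1.2]
2. g(p(g(p(p(p(a))), p(p(a)))), p(p(a)))  →  g(p(p(a)), p(p(a)))   [R4 at 1.1]
3. g(p(p(a)), p(p(a)))  →  a   [R4 at ε]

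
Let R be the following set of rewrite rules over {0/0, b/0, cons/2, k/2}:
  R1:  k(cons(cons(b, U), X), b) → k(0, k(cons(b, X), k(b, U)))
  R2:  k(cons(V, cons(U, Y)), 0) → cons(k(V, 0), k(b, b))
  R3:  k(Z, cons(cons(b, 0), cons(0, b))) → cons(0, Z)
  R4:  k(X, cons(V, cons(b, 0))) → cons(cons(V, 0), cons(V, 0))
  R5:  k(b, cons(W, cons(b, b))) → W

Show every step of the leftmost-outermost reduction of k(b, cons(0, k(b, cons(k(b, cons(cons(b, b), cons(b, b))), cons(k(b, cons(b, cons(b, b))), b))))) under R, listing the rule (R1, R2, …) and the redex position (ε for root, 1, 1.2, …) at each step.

0

1. k(b, cons(0, k(b, cons(k(b, cons(cons(b, b), cons(b, b))), cons(k(b, cons(b, cons(b, b))), b)))))  →  k(b, cons(0, k(b, cons(cons(b, b), cons(k(b, cons(b, cons(b, b))), b)))))   [R5 at 2.2.2.1]
2. k(b, cons(0, k(b, cons(cons(b, b), cons(k(b, cons(b, cons(b, b))), b)))))  →  k(b, cons(0, k(b, cons(cons(b, b), cons(b, b)))))   [R5 at 2.2.2.2.1]
3. k(b, cons(0, k(b, cons(cons(b, b), cons(b, b)))))  →  k(b, cons(0, cons(b, b)))   [R5 at 2.2]
4. k(b, cons(0, cons(b, b)))  →  0   [R5 at ε]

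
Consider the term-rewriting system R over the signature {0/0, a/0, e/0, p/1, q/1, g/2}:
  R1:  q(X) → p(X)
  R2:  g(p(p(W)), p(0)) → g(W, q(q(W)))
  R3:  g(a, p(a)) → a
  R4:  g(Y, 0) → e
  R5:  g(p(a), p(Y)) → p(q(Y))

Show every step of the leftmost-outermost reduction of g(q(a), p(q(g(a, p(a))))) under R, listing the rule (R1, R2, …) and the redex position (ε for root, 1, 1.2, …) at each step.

1. g(q(a), p(q(g(a, p(a)))))  →  g(p(a), p(q(g(a, p(a)))))   [R1 at 1]
2. g(p(a), p(q(g(a, p(a)))))  →  p(q(q(g(a, p(a)))))   [R5 at ε]
3. p(q(q(g(a, p(a)))))  →  p(p(q(g(a, p(a)))))   [R1 at 1]
4. p(p(q(g(a, p(a)))))  →  p(p(p(g(a, p(a)))))   [R1 at 1.1]
5. p(p(p(g(a, p(a)))))  →  p(p(p(a)))   [R3 at 1.1.1]

p(p(p(a)))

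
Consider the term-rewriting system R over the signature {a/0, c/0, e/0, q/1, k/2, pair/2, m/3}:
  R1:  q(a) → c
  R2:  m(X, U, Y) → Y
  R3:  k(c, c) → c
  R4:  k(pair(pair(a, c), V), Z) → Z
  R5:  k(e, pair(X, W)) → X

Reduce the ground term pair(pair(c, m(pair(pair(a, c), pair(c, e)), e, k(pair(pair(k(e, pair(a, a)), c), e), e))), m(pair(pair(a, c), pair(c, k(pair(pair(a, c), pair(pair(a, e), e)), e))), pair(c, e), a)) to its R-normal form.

1. pair(pair(c, m(pair(pair(a, c), pair(c, e)), e, k(pair(pair(k(e, pair(a, a)), c), e), e))), m(pair(pair(a, c), pair(c, k(pair(pair(a, c), pair(pair(a, e), e)), e))), pair(c, e), a))  →  pair(pair(c, k(pair(pair(k(e, pair(a, a)), c), e), e)), m(pair(pair(a, c), pair(c, k(pair(pair(a, c), pair(pair(a, e), e)), e))), pair(c, e), a))   [R2 at 1.2]
2. pair(pair(c, k(pair(pair(k(e, pair(a, a)), c), e), e)), m(pair(pair(a, c), pair(c, k(pair(pair(a, c), pair(pair(a, e), e)), e))), pair(c, e), a))  →  pair(pair(c, k(pair(pair(a, c), e), e)), m(pair(pair(a, c), pair(c, k(pair(pair(a, c), pair(pair(a, e), e)), e))), pair(c, e), a))   [R5 at 1.2.1.1.1]
3. pair(pair(c, k(pair(pair(a, c), e), e)), m(pair(pair(a, c), pair(c, k(pair(pair(a, c), pair(pair(a, e), e)), e))), pair(c, e), a))  →  pair(pair(c, e), m(pair(pair(a, c), pair(c, k(pair(pair(a, c), pair(pair(a, e), e)), e))), pair(c, e), a))   [R4 at 1.2]
4. pair(pair(c, e), m(pair(pair(a, c), pair(c, k(pair(pair(a, c), pair(pair(a, e), e)), e))), pair(c, e), a))  →  pair(pair(c, e), a)   [R2 at 2]

pair(pair(c, e), a)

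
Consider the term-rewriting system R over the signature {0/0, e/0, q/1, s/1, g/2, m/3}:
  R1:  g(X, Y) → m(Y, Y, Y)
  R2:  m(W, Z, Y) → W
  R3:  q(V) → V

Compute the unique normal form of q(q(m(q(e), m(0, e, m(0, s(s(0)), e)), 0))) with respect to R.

1. q(q(m(q(e), m(0, e, m(0, s(s(0)), e)), 0)))  →  q(m(q(e), m(0, e, m(0, s(s(0)), e)), 0))   [R3 at ε]
2. q(m(q(e), m(0, e, m(0, s(s(0)), e)), 0))  →  m(q(e), m(0, e, m(0, s(s(0)), e)), 0)   [R3 at ε]
3. m(q(e), m(0, e, m(0, s(s(0)), e)), 0)  →  q(e)   [R2 at ε]
4. q(e)  →  e   [R3 at ε]

e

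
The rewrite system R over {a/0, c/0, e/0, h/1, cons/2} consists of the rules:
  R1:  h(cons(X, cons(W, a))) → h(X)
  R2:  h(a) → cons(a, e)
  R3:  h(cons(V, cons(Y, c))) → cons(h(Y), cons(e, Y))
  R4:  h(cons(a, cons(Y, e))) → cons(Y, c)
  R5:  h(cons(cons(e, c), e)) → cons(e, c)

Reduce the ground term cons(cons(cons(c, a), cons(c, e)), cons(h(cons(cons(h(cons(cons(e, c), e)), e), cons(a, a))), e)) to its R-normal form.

cons(cons(cons(c, a), cons(c, e)), cons(cons(e, c), e))

1. cons(cons(cons(c, a), cons(c, e)), cons(h(cons(cons(h(cons(cons(e, c), e)), e), cons(a, a))), e))  →  cons(cons(cons(c, a), cons(c, e)), cons(h(cons(h(cons(cons(e, c), e)), e)), e))   [R1 at 2.1]
2. cons(cons(cons(c, a), cons(c, e)), cons(h(cons(h(cons(cons(e, c), e)), e)), e))  →  cons(cons(cons(c, a), cons(c, e)), cons(h(cons(cons(e, c), e)), e))   [R5 at 2.1.1.1]
3. cons(cons(cons(c, a), cons(c, e)), cons(h(cons(cons(e, c), e)), e))  →  cons(cons(cons(c, a), cons(c, e)), cons(cons(e, c), e))   [R5 at 2.1]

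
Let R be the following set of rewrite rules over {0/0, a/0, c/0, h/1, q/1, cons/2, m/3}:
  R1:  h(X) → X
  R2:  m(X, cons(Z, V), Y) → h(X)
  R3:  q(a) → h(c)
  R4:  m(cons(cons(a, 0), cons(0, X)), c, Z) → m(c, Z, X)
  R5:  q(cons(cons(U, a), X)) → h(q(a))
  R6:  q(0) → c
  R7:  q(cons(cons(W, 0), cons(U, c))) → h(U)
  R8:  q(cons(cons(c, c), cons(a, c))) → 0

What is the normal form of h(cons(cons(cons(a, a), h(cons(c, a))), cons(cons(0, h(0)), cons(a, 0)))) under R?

1. h(cons(cons(cons(a, a), h(cons(c, a))), cons(cons(0, h(0)), cons(a, 0))))  →  cons(cons(cons(a, a), h(cons(c, a))), cons(cons(0, h(0)), cons(a, 0)))   [R1 at ε]
2. cons(cons(cons(a, a), h(cons(c, a))), cons(cons(0, h(0)), cons(a, 0)))  →  cons(cons(cons(a, a), cons(c, a)), cons(cons(0, h(0)), cons(a, 0)))   [R1 at 1.2]
3. cons(cons(cons(a, a), cons(c, a)), cons(cons(0, h(0)), cons(a, 0)))  →  cons(cons(cons(a, a), cons(c, a)), cons(cons(0, 0), cons(a, 0)))   [R1 at 2.1.2]

cons(cons(cons(a, a), cons(c, a)), cons(cons(0, 0), cons(a, 0)))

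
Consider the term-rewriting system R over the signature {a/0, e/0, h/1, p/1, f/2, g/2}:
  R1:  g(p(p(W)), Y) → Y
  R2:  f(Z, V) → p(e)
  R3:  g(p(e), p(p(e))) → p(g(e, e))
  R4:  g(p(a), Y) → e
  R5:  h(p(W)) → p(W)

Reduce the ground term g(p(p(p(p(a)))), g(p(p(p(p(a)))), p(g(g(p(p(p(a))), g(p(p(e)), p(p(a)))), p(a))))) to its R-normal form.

1. g(p(p(p(p(a)))), g(p(p(p(p(a)))), p(g(g(p(p(p(a))), g(p(p(e)), p(p(a)))), p(a)))))  →  g(p(p(p(p(a)))), p(g(g(p(p(p(a))), g(p(p(e)), p(p(a)))), p(a))))   [R1 at ε]
2. g(p(p(p(p(a)))), p(g(g(p(p(p(a))), g(p(p(e)), p(p(a)))), p(a))))  →  p(g(g(p(p(p(a))), g(p(p(e)), p(p(a)))), p(a)))   [R1 at ε]
3. p(g(g(p(p(p(a))), g(p(p(e)), p(p(a)))), p(a)))  →  p(g(g(p(p(e)), p(p(a))), p(a)))   [R1 at 1.1]
4. p(g(g(p(p(e)), p(p(a))), p(a)))  →  p(g(p(p(a)), p(a)))   [R1 at 1.1]
5. p(g(p(p(a)), p(a)))  →  p(p(a))   [R1 at 1]

p(p(a))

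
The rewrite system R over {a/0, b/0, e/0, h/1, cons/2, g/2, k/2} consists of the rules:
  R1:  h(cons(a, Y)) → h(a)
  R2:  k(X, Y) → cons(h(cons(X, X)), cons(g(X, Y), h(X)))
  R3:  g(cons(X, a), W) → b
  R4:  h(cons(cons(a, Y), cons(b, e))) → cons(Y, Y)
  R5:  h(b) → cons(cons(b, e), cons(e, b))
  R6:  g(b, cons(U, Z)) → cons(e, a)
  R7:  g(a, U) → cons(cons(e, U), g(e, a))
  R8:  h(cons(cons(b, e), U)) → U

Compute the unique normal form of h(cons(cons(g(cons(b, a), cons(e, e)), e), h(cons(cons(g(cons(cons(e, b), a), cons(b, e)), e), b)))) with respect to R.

1. h(cons(cons(g(cons(b, a), cons(e, e)), e), h(cons(cons(g(cons(cons(e, b), a), cons(b, e)), e), b))))  →  h(cons(cons(b, e), h(cons(cons(g(cons(cons(e, b), a), cons(b, e)), e), b))))   [R3 at 1.1.1]
2. h(cons(cons(b, e), h(cons(cons(g(cons(cons(e, b), a), cons(b, e)), e), b))))  →  h(cons(cons(g(cons(cons(e, b), a), cons(b, e)), e), b))   [R8 at ε]
3. h(cons(cons(g(cons(cons(e, b), a), cons(b, e)), e), b))  →  h(cons(cons(b, e), b))   [R3 at 1.1.1]
4. h(cons(cons(b, e), b))  →  b   [R8 at ε]

b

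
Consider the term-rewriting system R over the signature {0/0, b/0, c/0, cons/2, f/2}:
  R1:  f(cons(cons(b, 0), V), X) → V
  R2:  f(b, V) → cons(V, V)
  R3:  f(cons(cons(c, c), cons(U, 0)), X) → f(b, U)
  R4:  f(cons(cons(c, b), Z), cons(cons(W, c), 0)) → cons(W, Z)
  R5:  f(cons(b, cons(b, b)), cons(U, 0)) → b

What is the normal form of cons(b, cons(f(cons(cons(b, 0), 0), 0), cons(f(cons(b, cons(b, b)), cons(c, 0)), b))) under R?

1. cons(b, cons(f(cons(cons(b, 0), 0), 0), cons(f(cons(b, cons(b, b)), cons(c, 0)), b)))  →  cons(b, cons(0, cons(f(cons(b, cons(b, b)), cons(c, 0)), b)))   [R1 at 2.1]
2. cons(b, cons(0, cons(f(cons(b, cons(b, b)), cons(c, 0)), b)))  →  cons(b, cons(0, cons(b, b)))   [R5 at 2.2.1]

cons(b, cons(0, cons(b, b)))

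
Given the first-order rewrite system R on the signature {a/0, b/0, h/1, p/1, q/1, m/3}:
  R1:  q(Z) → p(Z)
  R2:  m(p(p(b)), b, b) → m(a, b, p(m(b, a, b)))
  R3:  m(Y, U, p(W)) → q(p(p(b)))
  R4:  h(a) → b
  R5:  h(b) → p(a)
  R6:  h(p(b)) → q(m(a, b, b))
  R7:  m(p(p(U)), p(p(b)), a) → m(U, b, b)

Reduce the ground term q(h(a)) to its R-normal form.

1. q(h(a))  →  p(h(a))   [R1 at ε]
2. p(h(a))  →  p(b)   [R4 at 1]

p(b)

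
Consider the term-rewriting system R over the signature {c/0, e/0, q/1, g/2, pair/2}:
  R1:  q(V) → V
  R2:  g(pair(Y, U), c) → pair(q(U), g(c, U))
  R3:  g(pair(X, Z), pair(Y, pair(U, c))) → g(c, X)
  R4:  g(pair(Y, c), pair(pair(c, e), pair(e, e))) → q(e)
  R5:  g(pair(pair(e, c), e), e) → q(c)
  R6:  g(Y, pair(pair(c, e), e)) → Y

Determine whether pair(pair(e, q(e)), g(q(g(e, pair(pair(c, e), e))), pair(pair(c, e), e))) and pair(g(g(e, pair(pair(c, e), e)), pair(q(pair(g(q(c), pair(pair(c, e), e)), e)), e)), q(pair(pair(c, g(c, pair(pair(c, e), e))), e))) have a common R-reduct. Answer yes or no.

Reduce t₁ = pair(pair(e, q(e)), g(q(g(e, pair(pair(c, e), e))), pair(pair(c, e), e))):
1. pair(pair(e, q(e)), g(q(g(e, pair(pair(c, e), e))), pair(pair(c, e), e)))  →  pair(pair(e, e), g(q(g(e, pair(pair(c, e), e))), pair(pair(c, e), e)))   [R1 at 1.2]
2. pair(pair(e, e), g(q(g(e, pair(pair(c, e), e))), pair(pair(c, e), e)))  →  pair(pair(e, e), q(g(e, pair(pair(c, e), e))))   [R6 at 2]
3. pair(pair(e, e), q(g(e, pair(pair(c, e), e))))  →  pair(pair(e, e), g(e, pair(pair(c, e), e)))   [R1 at 2]
4. pair(pair(e, e), g(e, pair(pair(c, e), e)))  →  pair(pair(e, e), e)   [R6 at 2]

Reduce t₂ = pair(g(g(e, pair(pair(c, e), e)), pair(q(pair(g(q(c), pair(pair(c, e), e)), e)), e)), q(pair(pair(c, g(c, pair(pair(c, e), e))), e))):
1. pair(g(g(e, pair(pair(c, e), e)), pair(q(pair(g(q(c), pair(pair(c, e), e)), e)), e)), q(pair(pair(c, g(c, pair(pair(c, e), e))), e)))  →  pair(g(e, pair(q(pair(g(q(c), pair(pair(c, e), e)), e)), e)), q(pair(pair(c, g(c, pair(pair(c, e), e))), e)))   [R6 at 1.1]
2. pair(g(e, pair(q(pair(g(q(c), pair(pair(c, e), e)), e)), e)), q(pair(pair(c, g(c, pair(pair(c, e), e))), e)))  →  pair(g(e, pair(pair(g(q(c), pair(pair(c, e), e)), e), e)), q(pair(pair(c, g(c, pair(pair(c, e), e))), e)))   [R1 at 1.2.1]
3. pair(g(e, pair(pair(g(q(c), pair(pair(c, e), e)), e), e)), q(pair(pair(c, g(c, pair(pair(c, e), e))), e)))  →  pair(g(e, pair(pair(q(c), e), e)), q(pair(pair(c, g(c, pair(pair(c, e), e))), e)))   [R6 at 1.2.1.1]
4. pair(g(e, pair(pair(q(c), e), e)), q(pair(pair(c, g(c, pair(pair(c, e), e))), e)))  →  pair(g(e, pair(pair(c, e), e)), q(pair(pair(c, g(c, pair(pair(c, e), e))), e)))   [R1 at 1.2.1.1]
5. pair(g(e, pair(pair(c, e), e)), q(pair(pair(c, g(c, pair(pair(c, e), e))), e)))  →  pair(e, q(pair(pair(c, g(c, pair(pair(c, e), e))), e)))   [R6 at 1]
6. pair(e, q(pair(pair(c, g(c, pair(pair(c, e), e))), e)))  →  pair(e, pair(pair(c, g(c, pair(pair(c, e), e))), e))   [R1 at 2]
7. pair(e, pair(pair(c, g(c, pair(pair(c, e), e))), e))  →  pair(e, pair(pair(c, c), e))   [R6 at 2.1.2]

no — NF(t₁) = pair(pair(e, e), e), NF(t₂) = pair(e, pair(pair(c, c), e))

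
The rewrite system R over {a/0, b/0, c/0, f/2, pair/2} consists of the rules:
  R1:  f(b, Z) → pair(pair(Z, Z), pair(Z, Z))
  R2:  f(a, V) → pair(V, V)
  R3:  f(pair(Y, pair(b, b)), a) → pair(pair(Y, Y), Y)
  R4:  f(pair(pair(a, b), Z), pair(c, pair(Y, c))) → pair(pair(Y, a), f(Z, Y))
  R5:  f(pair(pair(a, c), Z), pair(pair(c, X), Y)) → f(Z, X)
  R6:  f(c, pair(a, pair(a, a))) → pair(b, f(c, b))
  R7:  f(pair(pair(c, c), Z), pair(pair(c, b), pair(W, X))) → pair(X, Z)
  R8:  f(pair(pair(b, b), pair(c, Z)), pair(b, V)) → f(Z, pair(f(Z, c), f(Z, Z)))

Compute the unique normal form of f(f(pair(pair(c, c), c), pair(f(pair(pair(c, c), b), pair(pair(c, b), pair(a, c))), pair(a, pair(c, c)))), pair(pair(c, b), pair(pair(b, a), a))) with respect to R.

1. f(f(pair(pair(c, c), c), pair(f(pair(pair(c, c), b), pair(pair(c, b), pair(a, c))), pair(a, pair(c, c)))), pair(pair(c, b), pair(pair(b, a), a)))  →  f(f(pair(pair(c, c), c), pair(pair(c, b), pair(a, pair(c, c)))), pair(pair(c, b), pair(pair(b, a), a)))   [R7 at 1.2.1]
2. f(f(pair(pair(c, c), c), pair(pair(c, b), pair(a, pair(c, c)))), pair(pair(c, b), pair(pair(b, a), a)))  →  f(pair(pair(c, c), c), pair(pair(c, b), pair(pair(b, a), a)))   [R7 at 1]
3. f(pair(pair(c, c), c), pair(pair(c, b), pair(pair(b, a), a)))  →  pair(a, c)   [R7 at ε]

pair(a, c)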